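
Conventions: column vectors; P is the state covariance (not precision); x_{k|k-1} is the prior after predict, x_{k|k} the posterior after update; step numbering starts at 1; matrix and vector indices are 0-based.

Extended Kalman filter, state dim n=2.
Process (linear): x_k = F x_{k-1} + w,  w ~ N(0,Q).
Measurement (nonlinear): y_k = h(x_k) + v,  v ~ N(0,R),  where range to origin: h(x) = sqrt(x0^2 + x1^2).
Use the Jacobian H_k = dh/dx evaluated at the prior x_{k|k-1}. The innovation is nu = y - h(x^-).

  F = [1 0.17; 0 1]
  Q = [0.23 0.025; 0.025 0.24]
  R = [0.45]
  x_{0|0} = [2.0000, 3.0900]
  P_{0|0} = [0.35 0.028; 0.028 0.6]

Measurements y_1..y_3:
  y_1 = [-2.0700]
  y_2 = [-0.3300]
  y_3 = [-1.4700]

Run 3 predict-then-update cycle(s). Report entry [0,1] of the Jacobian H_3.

H_jac[0,1] = 0.9348

step 1: x^-=[2.5253, 3.0900]  P^-=[0.6069 0.1550; 0.1550 0.8400]  H_jac=[0.6328 0.7743]  S=[1.3485]  K=[0.3738; 0.5551]  nu=[-6.0606]  x^+=[0.2600, -0.2740]  P^+=[0.4185 -0.1248; -0.1248 0.4245]
step 2: x^-=[0.2134, -0.2740]  P^-=[0.6183 -0.0276; -0.0276 0.6645]  H_jac=[0.6146 -0.7889]  S=[1.1238]  K=[0.3575; -0.4816]  nu=[-0.6773]  x^+=[-0.0287, 0.0522]  P^+=[0.4747 0.1659; 0.1659 0.4039]
step 3: x^-=[-0.0198, 0.0522]  P^-=[0.7727 0.2595; 0.2595 0.6439]  H_jac=[-0.3551 0.9348]  S=[0.9379]  K=[-0.0338; 0.5436]  nu=[-1.5258]  x^+=[0.0318, -0.7772]  P^+=[0.7717 0.2768; 0.2768 0.3668]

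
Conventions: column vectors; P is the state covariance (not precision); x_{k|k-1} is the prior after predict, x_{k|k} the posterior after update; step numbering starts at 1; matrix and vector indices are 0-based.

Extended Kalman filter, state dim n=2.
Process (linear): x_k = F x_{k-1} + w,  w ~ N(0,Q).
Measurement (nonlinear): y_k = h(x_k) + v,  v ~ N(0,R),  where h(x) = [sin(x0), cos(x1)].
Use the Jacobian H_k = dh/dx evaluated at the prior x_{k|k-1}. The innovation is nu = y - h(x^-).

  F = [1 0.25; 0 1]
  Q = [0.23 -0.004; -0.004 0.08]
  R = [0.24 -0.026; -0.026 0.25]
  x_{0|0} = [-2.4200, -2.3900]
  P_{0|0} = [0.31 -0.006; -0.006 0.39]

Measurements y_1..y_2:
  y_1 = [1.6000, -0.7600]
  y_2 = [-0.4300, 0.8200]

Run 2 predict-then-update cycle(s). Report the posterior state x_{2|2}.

step 1: x^-=[-3.0175, -2.3900]  P^-=[0.5614 0.0875; 0.0875 0.4700]  H_jac=[-0.9923 0.0000; 0.0000 0.6828]  S=[0.7928 -0.0853; -0.0853 0.4691]  K=[-0.7027 -0.0004; -0.0366 0.6774]  nu=[1.7238, -0.0294]  x^+=[-4.2288, -2.4731]  P^+=[0.1699 0.0266; 0.0266 0.2494]
step 2: x^-=[-4.8471, -2.4731]  P^-=[0.4288 0.0850; 0.0850 0.3294]  H_jac=[0.1343 0.0000; 0.0000 0.6198]  S=[0.2477 -0.0189; -0.0189 0.3766]  K=[0.2441 0.1521; 0.0878 0.5467]  nu=[-1.4209, 1.6047]  x^+=[-4.9498, -1.7206]  P^+=[0.4068 0.0511; 0.0511 0.2168]

x_post = [-4.9498, -1.7206]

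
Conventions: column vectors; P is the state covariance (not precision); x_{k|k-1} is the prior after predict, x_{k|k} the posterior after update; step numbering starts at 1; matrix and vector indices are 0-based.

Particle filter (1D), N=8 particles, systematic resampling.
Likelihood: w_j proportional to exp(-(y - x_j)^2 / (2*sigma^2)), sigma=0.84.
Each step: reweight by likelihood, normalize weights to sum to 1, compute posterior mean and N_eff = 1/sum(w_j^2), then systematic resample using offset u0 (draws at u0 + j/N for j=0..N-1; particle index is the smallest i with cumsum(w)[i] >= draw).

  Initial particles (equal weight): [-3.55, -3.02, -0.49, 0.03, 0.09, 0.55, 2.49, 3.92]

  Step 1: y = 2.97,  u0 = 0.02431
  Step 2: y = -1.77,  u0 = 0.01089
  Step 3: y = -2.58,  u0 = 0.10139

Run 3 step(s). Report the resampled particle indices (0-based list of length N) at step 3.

step 1: w=[0.0000, 0.0000, 0.0001, 0.0016, 0.0020, 0.0113, 0.6076, 0.3774]  mean=2.9987  Neff=1.9541  idx=[6, 6, 6, 6, 6, 7, 7, 7]
step 2: w=[0.2000, 0.2000, 0.2000, 0.2000, 0.2000, 0.0000, 0.0000, 0.0000]  mean=2.4900  Neff=5.0003  idx=[0, 0, 1, 1, 2, 3, 3, 4]
step 3: w=[0.1250, 0.1250, 0.1250, 0.1250, 0.1250, 0.1250, 0.1250, 0.1250]  mean=2.4900  Neff=8.0000  idx=[0, 1, 2, 3, 4, 5, 6, 7]

resampled_idx = [0, 1, 2, 3, 4, 5, 6, 7]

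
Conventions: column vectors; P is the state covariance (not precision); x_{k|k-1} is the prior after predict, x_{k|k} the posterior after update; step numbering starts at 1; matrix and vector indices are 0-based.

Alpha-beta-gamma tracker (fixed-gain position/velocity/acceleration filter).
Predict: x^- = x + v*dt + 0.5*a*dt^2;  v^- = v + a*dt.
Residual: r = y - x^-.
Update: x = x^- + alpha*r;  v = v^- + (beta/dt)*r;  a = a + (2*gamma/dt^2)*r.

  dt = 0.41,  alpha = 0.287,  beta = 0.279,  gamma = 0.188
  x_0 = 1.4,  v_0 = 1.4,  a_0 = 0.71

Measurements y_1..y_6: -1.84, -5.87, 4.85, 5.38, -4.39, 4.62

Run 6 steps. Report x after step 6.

x_post = 5.2865

step 1: x_pred=2.0337  r=-3.8737  x^+=0.9219  v^+=-0.9449  a^+=-7.9545
step 2: x_pred=-0.1340  r=-5.7360  x^+=-1.7803  v^+=-8.1095  a^+=-20.7845
step 3: x_pred=-6.8521  r=11.7021  x^+=-3.4936  v^+=-8.6680  a^+=5.3903
step 4: x_pred=-6.5944  r=11.9744  x^+=-3.1577  v^+=1.6905  a^+=32.1742
step 5: x_pred=0.2396  r=-4.6296  x^+=-1.0891  v^+=11.7316  a^+=21.8189
step 6: x_pred=5.5547  r=-0.9347  x^+=5.2865  v^+=20.0412  a^+=19.7282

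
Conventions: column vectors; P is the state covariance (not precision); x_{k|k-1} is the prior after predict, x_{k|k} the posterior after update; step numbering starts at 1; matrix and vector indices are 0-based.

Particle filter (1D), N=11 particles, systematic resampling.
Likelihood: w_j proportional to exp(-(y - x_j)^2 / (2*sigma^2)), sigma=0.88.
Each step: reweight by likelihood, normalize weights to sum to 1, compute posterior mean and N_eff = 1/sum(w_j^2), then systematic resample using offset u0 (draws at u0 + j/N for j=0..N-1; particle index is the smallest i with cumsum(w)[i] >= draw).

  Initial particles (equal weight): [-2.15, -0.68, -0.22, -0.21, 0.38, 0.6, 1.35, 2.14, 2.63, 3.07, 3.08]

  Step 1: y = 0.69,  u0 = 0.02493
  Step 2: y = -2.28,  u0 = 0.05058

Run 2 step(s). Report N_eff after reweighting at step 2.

N_eff = 3.4708

step 1: w=[0.0012, 0.0652, 0.1283, 0.1298, 0.2058, 0.2178, 0.1653, 0.0563, 0.0193, 0.0056, 0.0055]  mean=0.5351  Neff=6.3193  idx=[1, 2, 3, 3, 4, 4, 5, 5, 6, 6, 7]
step 2: w=[0.4643, 0.1566, 0.1525, 0.1525, 0.0252, 0.0252, 0.0115, 0.0115, 0.0005, 0.0005, 0.0000]  mean=-0.3800  Neff=3.4708  idx=[0, 0, 0, 0, 0, 1, 1, 2, 3, 3, 5]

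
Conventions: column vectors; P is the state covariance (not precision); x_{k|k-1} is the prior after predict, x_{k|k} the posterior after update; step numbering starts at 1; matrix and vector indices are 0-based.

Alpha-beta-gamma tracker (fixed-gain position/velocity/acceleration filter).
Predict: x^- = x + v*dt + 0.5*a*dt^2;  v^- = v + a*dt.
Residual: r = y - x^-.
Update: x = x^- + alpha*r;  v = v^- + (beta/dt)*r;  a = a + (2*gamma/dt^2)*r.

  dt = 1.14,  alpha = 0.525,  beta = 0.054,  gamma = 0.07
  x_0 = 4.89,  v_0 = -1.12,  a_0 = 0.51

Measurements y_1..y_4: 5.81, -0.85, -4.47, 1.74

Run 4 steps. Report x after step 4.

step 1: x_pred=3.9446  r=1.8654  x^+=4.9239  v^+=-0.4502  a^+=0.7110
step 2: x_pred=4.8726  r=-5.7226  x^+=1.8683  v^+=0.0892  a^+=0.0945
step 3: x_pred=2.0313  r=-6.5013  x^+=-1.3819  v^+=-0.1111  a^+=-0.6059
step 4: x_pred=-1.9022  r=3.6422  x^+=0.0099  v^+=-0.6293  a^+=-0.2135

x_post = 0.0099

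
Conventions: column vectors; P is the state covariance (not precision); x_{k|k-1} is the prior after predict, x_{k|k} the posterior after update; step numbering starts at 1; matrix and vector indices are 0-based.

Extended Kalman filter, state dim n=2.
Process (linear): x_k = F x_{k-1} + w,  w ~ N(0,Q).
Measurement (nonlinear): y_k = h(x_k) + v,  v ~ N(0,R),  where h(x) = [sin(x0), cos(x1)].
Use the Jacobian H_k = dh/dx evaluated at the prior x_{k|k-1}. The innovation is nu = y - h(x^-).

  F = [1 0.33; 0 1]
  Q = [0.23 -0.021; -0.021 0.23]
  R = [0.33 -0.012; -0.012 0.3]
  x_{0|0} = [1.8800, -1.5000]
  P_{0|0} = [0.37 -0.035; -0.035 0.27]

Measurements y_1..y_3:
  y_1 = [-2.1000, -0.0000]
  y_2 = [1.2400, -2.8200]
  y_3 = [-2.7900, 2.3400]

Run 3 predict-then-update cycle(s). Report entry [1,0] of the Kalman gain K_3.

K[1,0] = 0.0450

step 1: x^-=[1.3850, -1.5000]  P^-=[0.6063 0.0331; 0.0331 0.5000]  H_jac=[0.1847 0.0000; 0.0000 0.9975]  S=[0.3507 -0.0059; -0.0059 0.7975]  K=[0.3201 0.0438; 0.0280 0.6256]  nu=[-3.0828, -0.0707]  x^+=[0.3951, -1.6305]  P^+=[0.5690 0.0093; 0.0093 0.1878]
step 2: x^-=[-0.1430, -1.6305]  P^-=[0.8256 0.0503; 0.0503 0.4178]  H_jac=[0.9898 0.0000; 0.0000 0.9982]  S=[1.1388 0.0377; 0.0377 0.7163]  K=[0.7165 0.0324; 0.0245 0.5809]  nu=[1.3825, -2.7604]  x^+=[0.7582, -3.2002]  P^+=[0.2385 0.0011; 0.0011 0.1743]
step 3: x^-=[-0.2979, -3.2002]  P^-=[0.4882 0.0376; 0.0376 0.4043]  H_jac=[0.9559 0.0000; 0.0000 -0.0586]  S=[0.7761 -0.0141; -0.0141 0.3014]  K=[0.6017 0.0208; 0.0450 -0.0765]  nu=[-2.4965, 3.3383]  x^+=[-1.7304, -3.5679]  P^+=[0.2074 0.0165; 0.0165 0.4009]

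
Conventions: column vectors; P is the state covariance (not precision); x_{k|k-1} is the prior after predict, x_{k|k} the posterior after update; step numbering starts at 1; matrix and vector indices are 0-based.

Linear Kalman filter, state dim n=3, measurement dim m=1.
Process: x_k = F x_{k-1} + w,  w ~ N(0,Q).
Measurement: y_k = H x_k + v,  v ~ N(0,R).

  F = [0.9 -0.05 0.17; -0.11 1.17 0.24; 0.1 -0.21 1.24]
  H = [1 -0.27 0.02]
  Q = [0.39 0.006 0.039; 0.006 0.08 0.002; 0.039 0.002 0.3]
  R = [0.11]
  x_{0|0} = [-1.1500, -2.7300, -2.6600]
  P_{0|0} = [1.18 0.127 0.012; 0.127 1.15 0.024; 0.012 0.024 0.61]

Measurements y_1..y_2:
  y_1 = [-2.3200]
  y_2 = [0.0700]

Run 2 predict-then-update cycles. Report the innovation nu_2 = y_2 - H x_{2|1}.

innov = [2.0943]

step 1: x^-=[-1.3507, -3.7060, -2.8401]  P^-=[1.3581 -0.0119 0.2725; -0.0119 1.6838 -0.0619; 0.2725 -0.0619 1.2856]  S=[1.6094]  K=[0.8493; -0.2907; 0.1957]  nu=[-1.9131]  x^+=[-2.9754, -3.1499, -3.2144]  P^+=[0.1974 0.3854 0.0050; 0.3854 1.5478 0.0296; 0.0050 0.0296 1.2240]
step 2: x^-=[-3.0668, -4.1296, -3.6220]  P^-=[0.5555 0.3603 0.2591; 0.3603 2.1889 0.0786; 0.2591 0.0786 2.2219]  S=[0.6409]  K=[0.7230; -0.3576; 0.4405]  nu=[2.0943]  x^+=[-1.5526, -4.8784, -2.6995]  P^+=[0.2204 0.5260 0.0550; 0.5260 2.1069 0.1796; 0.0550 0.1796 2.0975]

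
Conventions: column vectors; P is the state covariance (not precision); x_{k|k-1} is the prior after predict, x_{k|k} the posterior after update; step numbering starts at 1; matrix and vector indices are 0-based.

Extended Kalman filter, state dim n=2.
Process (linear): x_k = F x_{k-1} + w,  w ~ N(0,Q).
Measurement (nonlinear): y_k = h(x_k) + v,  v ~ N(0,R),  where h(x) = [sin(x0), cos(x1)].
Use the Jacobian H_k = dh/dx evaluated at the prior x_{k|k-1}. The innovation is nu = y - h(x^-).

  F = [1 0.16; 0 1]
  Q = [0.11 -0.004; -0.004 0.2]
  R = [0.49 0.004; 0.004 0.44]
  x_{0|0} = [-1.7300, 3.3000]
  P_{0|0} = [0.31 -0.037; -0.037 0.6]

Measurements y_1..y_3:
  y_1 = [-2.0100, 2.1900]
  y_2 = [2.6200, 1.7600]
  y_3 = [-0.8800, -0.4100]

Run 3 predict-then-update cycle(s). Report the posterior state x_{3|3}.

x_post = [2.4456, 5.6271]

step 1: x^-=[-1.2020, 3.3000]  P^-=[0.4235 0.0550; 0.0550 0.8000]  H_jac=[0.3605 0.0000; 0.0000 0.1577]  S=[0.5450 0.0071; 0.0071 0.4599]  K=[0.2799 0.0145; 0.0328 0.2739]  nu=[-1.0772, 3.1775]  x^+=[-1.4574, 4.1349]  P^+=[0.3807 0.0476; 0.0476 0.7648]
step 2: x^-=[-0.7958, 4.1349]  P^-=[0.5255 0.1660; 0.1660 0.9648]  H_jac=[0.6997 0.0000; 0.0000 0.8379]  S=[0.7473 0.1013; 0.1013 1.1173]  K=[0.4811 0.0809; 0.0580 0.7182]  nu=[3.3344, 2.3059]  x^+=[0.9947, 5.9847]  P^+=[0.3373 0.0448; 0.0448 0.3775]
step 3: x^-=[1.9523, 5.9847]  P^-=[0.4713 0.1011; 0.1011 0.5775]  H_jac=[-0.3723 0.0000; 0.0000 0.2941]  S=[0.5553 -0.0071; -0.0071 0.4900]  K=[-0.3153 0.0562; -0.0634 0.3457]  nu=[-1.8081, -1.3658]  x^+=[2.4456, 5.6271]  P^+=[0.4143 0.0797; 0.0797 0.5164]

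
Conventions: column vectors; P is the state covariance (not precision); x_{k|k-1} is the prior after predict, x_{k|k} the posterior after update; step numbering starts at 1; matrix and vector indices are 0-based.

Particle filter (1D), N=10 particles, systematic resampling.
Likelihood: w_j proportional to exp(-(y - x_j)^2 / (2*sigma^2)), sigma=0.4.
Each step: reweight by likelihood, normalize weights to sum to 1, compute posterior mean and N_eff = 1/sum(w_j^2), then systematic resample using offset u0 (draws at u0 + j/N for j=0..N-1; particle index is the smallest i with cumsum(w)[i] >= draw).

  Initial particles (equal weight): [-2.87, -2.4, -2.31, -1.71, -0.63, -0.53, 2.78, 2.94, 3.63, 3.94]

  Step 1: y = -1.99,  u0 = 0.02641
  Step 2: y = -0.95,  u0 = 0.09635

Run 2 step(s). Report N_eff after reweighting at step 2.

step 1: w=[0.0405, 0.2696, 0.3310, 0.3568, 0.0014, 0.0006, 0.0000, 0.0000, 0.0000, 0.0000]  mean=-2.1395  Neff=3.2129  idx=[0, 1, 1, 2, 2, 2, 2, 3, 3, 3]
step 2: w=[0.0000, 0.0028, 0.0028, 0.0061, 0.0061, 0.0061, 0.0061, 0.3234, 0.3234, 0.3234]  mean=-1.7284  Neff=3.1856  idx=[7, 7, 7, 8, 8, 8, 9, 9, 9, 9]

N_eff = 3.1856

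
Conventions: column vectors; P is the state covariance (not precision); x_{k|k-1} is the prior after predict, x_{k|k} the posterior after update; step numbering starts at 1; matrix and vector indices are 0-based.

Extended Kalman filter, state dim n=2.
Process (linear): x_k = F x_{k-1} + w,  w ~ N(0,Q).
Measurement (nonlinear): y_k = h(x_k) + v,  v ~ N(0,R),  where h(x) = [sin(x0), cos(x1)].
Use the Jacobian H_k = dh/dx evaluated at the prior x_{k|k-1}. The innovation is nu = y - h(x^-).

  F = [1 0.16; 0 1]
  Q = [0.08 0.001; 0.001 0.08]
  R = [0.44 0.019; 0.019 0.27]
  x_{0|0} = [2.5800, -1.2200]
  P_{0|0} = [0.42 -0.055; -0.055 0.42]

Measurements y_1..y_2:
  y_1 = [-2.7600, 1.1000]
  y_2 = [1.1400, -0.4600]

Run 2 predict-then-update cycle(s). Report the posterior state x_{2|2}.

x_post = [3.2062, -1.2658]

step 1: x^-=[2.3848, -1.2200]  P^-=[0.4932 0.0132; 0.0132 0.5000]  H_jac=[-0.7270 0.0000; 0.0000 0.9391]  S=[0.7007 0.0100; 0.0100 0.7110]  K=[-0.5121 0.0246; -0.0231 0.6608]  nu=[-3.4466, 0.7564]  x^+=[4.1683, -0.6406]  P^+=[0.3093 -0.0033; -0.0033 0.1895]
step 2: x^-=[4.0658, -0.6406]  P^-=[0.3931 0.0280; 0.0280 0.2695]  H_jac=[-0.6025 0.0000; 0.0000 0.5976]  S=[0.5827 0.0089; 0.0089 0.3663]  K=[-0.4073 0.0557; -0.0357 0.4406]  nu=[1.9381, -1.2618]  x^+=[3.2062, -1.2658]  P^+=[0.2957 0.0122; 0.0122 0.1979]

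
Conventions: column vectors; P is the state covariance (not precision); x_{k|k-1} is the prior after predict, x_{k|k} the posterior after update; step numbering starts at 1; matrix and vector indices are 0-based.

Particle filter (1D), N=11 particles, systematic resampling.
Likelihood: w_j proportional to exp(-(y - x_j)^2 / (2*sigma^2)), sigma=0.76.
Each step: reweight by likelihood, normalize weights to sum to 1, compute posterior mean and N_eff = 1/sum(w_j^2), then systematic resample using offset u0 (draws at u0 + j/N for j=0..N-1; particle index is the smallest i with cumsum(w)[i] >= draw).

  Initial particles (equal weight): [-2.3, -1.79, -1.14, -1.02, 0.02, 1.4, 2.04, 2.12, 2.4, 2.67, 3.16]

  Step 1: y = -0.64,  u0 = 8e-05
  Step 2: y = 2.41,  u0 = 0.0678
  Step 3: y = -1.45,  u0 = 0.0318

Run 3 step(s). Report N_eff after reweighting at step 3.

step 1: w=[0.0327, 0.1131, 0.2861, 0.3135, 0.2436, 0.0097, 0.0007, 0.0005, 0.0001, 0.0000, 0.0000]  mean=-0.9022  Neff=3.9459  idx=[0, 1, 2, 2, 2, 3, 3, 3, 3, 4, 4]
step 2: w=[0.0000, 0.0000, 0.0013, 0.0013, 0.0013, 0.0026, 0.0026, 0.0026, 0.0026, 0.4929, 0.4929]  mean=0.0047  Neff=2.0582  idx=[9, 9, 9, 9, 9, 10, 10, 10, 10, 10, 10]
step 3: w=[0.0909, 0.0909, 0.0909, 0.0909, 0.0909, 0.0909, 0.0909, 0.0909, 0.0909, 0.0909, 0.0909]  mean=0.0200  Neff=11.0000  idx=[0, 1, 2, 3, 4, 5, 6, 7, 8, 9, 10]

N_eff = 11.0000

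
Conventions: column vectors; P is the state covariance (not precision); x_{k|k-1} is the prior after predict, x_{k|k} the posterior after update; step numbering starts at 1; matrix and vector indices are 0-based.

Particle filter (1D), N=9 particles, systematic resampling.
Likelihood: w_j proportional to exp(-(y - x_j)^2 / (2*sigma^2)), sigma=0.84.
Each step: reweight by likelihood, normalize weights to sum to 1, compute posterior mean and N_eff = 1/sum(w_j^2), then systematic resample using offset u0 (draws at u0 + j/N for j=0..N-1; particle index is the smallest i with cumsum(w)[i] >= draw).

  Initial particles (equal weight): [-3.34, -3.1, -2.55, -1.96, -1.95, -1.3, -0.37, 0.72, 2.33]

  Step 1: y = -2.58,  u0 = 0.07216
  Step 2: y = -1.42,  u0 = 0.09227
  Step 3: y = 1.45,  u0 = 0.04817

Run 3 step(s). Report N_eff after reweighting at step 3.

N_eff = 2.6031

step 1: w=[0.1527, 0.1898, 0.2297, 0.1750, 0.1735, 0.0720, 0.0072, 0.0001, 0.0000]  mean=-2.4615  Neff=5.6159  idx=[0, 1, 1, 2, 2, 3, 3, 4, 5]
step 2: w=[0.0160, 0.0295, 0.0295, 0.0882, 0.0882, 0.1772, 0.1772, 0.1786, 0.2157]  mean=-2.0092  Neff=6.2986  idx=[3, 4, 5, 5, 6, 7, 7, 8, 8]
step 3: w=[0.0011, 0.0011, 0.0245, 0.0245, 0.0245, 0.0257, 0.0257, 0.4365, 0.4365]  mean=-1.3846  Neff=2.6031  idx=[3, 7, 7, 7, 7, 8, 8, 8, 8]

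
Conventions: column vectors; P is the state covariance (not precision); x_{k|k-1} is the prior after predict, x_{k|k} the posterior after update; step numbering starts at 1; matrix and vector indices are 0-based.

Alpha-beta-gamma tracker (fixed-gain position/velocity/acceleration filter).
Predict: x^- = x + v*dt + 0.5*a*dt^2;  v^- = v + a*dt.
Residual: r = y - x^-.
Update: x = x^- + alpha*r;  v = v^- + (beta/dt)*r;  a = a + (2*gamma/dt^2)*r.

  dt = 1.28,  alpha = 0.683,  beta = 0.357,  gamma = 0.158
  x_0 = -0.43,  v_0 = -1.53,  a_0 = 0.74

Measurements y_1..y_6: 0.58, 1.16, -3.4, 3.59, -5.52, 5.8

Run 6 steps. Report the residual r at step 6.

step 1: x_pred=-1.7822  r=2.3622  x^+=-0.1688  v^+=0.0760  a^+=1.1956
step 2: x_pred=0.9079  r=0.2521  x^+=1.0801  v^+=1.6767  a^+=1.2442
step 3: x_pred=4.2455  r=-7.6455  x^+=-0.9764  v^+=1.1369  a^+=-0.2304
step 4: x_pred=0.2901  r=3.2999  x^+=2.5439  v^+=1.7624  a^+=0.4061
step 5: x_pred=5.1324  r=-10.6524  x^+=-2.1432  v^+=-0.6889  a^+=-1.6485
step 6: x_pred=-4.3754  r=10.1754  x^+=2.5744  v^+=0.0390  a^+=0.3141

resid = 10.1754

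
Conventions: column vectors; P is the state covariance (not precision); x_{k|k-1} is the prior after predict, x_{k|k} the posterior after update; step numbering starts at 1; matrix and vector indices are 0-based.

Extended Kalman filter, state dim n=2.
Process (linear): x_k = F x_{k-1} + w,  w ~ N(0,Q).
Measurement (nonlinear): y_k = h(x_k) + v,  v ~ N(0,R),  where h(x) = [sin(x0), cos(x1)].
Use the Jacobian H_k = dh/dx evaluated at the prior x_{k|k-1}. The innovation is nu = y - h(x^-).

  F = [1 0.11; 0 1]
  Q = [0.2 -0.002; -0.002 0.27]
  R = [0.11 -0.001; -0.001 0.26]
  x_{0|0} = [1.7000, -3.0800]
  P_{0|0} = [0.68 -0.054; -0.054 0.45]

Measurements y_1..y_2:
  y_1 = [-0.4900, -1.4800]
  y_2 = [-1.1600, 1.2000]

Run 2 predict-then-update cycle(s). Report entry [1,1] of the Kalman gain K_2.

step 1: x^-=[1.3612, -3.0800]  P^-=[0.8736 -0.0065; -0.0065 0.7200]  H_jac=[0.2081 0.0000; 0.0000 0.0616]  S=[0.1478 -0.0011; -0.0011 0.2627]  K=[1.2296 0.0035; -0.0079 0.1687]  nu=[-1.4681, -0.4819]  x^+=[-0.4458, -3.1497]  P^+=[0.6501 -0.0050; -0.0050 0.7125]
step 2: x^-=[-0.7922, -3.1497]  P^-=[0.8576 0.0714; 0.0714 0.9825]  H_jac=[0.7023 0.0000; 0.0000 -0.0081]  S=[0.5329 -0.0014; -0.0014 0.2601]  K=[1.1301 0.0039; 0.0940 -0.0300]  nu=[-0.4481, 2.2000]  x^+=[-1.2900, -3.2577]  P^+=[0.1770 0.0148; 0.0148 0.9776]

K[1,1] = -0.0300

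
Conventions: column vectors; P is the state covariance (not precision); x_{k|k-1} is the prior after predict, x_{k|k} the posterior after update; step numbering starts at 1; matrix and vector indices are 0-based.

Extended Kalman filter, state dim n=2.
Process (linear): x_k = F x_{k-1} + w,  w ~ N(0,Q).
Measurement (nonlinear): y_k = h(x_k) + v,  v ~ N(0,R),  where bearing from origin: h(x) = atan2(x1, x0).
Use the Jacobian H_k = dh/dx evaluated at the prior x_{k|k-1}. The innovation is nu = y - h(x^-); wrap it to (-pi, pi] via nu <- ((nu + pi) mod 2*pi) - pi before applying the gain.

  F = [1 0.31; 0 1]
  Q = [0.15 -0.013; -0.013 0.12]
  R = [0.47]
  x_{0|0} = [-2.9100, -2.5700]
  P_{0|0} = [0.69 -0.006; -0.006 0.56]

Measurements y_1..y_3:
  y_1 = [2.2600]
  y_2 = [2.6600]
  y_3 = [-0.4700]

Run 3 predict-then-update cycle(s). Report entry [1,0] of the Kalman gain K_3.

step 1: x^-=[-3.7067, -2.5700]  P^-=[0.8901 0.1546; 0.1546 0.6800]  H_jac=[0.1263 -0.1822]  S=[0.4997]  K=[0.1687; -0.2089]  nu=[-1.4878]  x^+=[-3.9576, -2.2592]  P^+=[0.8759 0.1722; 0.1722 0.6582]
step 2: x^-=[-4.6580, -2.2592]  P^-=[1.1959 0.3632; 0.3632 0.7782]  H_jac=[0.0843 -0.1738]  S=[0.4914]  K=[0.0767; -0.2129]  nu=[-0.9332]  x^+=[-4.7296, -2.0605]  P^+=[1.1930 0.3713; 0.3713 0.7559]
step 3: x^-=[-5.3683, -2.0605]  P^-=[1.6458 0.5926; 0.5926 0.8759]  H_jac=[0.0623 -0.1624]  S=[0.4875]  K=[0.0130; -0.2160]  nu=[2.3051]  x^+=[-5.3383, -2.5584]  P^+=[1.6458 0.5940; 0.5940 0.8532]

K[1,0] = -0.2160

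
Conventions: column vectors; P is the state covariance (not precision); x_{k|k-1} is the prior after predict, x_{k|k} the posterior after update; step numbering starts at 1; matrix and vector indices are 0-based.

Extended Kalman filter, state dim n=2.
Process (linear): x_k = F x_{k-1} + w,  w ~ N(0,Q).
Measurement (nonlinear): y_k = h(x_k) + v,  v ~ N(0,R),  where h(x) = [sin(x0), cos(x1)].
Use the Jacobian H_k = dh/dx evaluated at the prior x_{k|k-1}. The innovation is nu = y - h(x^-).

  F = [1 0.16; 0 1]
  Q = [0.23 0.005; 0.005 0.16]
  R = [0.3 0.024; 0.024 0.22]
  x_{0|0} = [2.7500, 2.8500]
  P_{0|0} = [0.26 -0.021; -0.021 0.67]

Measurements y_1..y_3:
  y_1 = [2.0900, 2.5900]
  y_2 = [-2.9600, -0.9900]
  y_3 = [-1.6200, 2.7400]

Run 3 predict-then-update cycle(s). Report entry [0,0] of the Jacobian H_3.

H_jac[0,0] = -1.0000

step 1: x^-=[3.2060, 2.8500]  P^-=[0.5004 0.0912; 0.0912 0.8300]  H_jac=[-0.9979 0.0000; 0.0000 -0.2875]  S=[0.7984 0.0502; 0.0502 0.2886]  K=[-0.6267 0.0181; -0.0627 -0.8159]  nu=[2.1544, 3.5478]  x^+=[1.9201, -0.1797]  P^+=[0.1880 0.0385; 0.0385 0.6296]
step 2: x^-=[1.8913, -0.1797]  P^-=[0.4464 0.1442; 0.1442 0.7896]  H_jac=[-0.3151 0.0000; 0.0000 0.1788]  S=[0.3443 0.0159; 0.0159 0.2452]  K=[-0.4146 0.1320; -0.1590 0.5859]  nu=[-3.9091, -1.9739]  x^+=[3.2514, -0.7148]  P^+=[0.3847 0.1068; 0.1068 0.6997]
step 3: x^-=[3.1370, -0.7148]  P^-=[0.6668 0.2237; 0.2237 0.8597]  H_jac=[-1.0000 0.0000; 0.0000 0.6554]  S=[0.9667 -0.1226; -0.1226 0.5893]  K=[-0.6760 0.1082; -0.1131 0.9326]  nu=[-1.6246, 1.9847]  x^+=[4.4498, 1.3200]  P^+=[0.2002 0.0115; 0.0115 0.3089]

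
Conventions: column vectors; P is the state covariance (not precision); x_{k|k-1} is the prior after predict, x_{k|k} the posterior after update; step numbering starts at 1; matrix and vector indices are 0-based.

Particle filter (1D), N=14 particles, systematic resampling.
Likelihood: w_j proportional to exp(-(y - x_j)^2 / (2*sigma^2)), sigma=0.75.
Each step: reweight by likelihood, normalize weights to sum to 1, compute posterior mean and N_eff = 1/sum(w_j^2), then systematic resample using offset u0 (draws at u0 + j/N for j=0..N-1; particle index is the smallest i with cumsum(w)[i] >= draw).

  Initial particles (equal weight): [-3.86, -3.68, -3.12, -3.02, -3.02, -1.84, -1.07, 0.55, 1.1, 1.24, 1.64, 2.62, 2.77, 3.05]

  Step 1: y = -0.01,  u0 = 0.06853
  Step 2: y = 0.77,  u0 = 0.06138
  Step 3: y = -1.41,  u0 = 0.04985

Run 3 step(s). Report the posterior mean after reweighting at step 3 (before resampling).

step 1: w=[0.0000, 0.0000, 0.0001, 0.0002, 0.0002, 0.0275, 0.1988, 0.4084, 0.1805, 0.1346, 0.0480, 0.0012, 0.0006, 0.0001]  mean=0.4090  Neff=3.8457  idx=[6, 6, 6, 7, 7, 7, 7, 7, 8, 8, 8, 9, 9, 10]
step 2: w=[0.0050, 0.0050, 0.0050, 0.0976, 0.0976, 0.0976, 0.0976, 0.0976, 0.0925, 0.0925, 0.0925, 0.0837, 0.0837, 0.0520]  mean=0.8504  Neff=11.0997  idx=[3, 4, 4, 5, 6, 7, 7, 8, 9, 10, 10, 11, 12, 13]
step 3: w=[0.1320, 0.1320, 0.1320, 0.1320, 0.1320, 0.1320, 0.1320, 0.0148, 0.0148, 0.0148, 0.0148, 0.0078, 0.0078, 0.0010]  mean=0.5946  Neff=8.1322  idx=[0, 0, 1, 2, 2, 3, 3, 4, 4, 5, 5, 6, 6, 10]

post_mean = 0.5946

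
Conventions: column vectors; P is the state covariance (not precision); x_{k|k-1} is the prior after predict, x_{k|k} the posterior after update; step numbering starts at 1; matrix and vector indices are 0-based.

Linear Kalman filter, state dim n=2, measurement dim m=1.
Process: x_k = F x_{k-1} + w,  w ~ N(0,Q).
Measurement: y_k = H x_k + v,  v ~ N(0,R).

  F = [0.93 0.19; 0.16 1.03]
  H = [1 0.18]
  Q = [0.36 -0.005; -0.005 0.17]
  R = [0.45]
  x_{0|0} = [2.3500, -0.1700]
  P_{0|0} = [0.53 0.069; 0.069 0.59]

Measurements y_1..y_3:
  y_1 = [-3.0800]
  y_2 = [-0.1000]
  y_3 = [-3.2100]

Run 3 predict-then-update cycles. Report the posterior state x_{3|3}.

step 1: x^-=[2.1532, 0.2009]  P^-=[0.8641 0.2575; 0.2575 0.8322]  S=[1.4338]  K=[0.6350; 0.2841]  nu=[-5.2694]  x^+=[-1.1929, -1.2961]  P^+=[0.2860 -0.0011; -0.0011 0.7165]
step 2: x^-=[-1.3556, -1.5258]  P^-=[0.6328 0.1767; 0.1767 0.9371]  S=[1.1767]  K=[0.5648; 0.2935]  nu=[1.5303]  x^+=[-0.4914, -1.0768]  P^+=[0.2575 -0.0184; -0.0184 0.8358]
step 3: x^-=[-0.6616, -1.1877]  P^-=[0.6063 0.1787; 0.1787 1.0572]  S=[1.1549]  K=[0.5529; 0.3195]  nu=[-2.3347]  x^+=[-1.9523, -1.9336]  P^+=[0.2533 -0.0253; -0.0253 0.9393]

x_post = [-1.9523, -1.9336]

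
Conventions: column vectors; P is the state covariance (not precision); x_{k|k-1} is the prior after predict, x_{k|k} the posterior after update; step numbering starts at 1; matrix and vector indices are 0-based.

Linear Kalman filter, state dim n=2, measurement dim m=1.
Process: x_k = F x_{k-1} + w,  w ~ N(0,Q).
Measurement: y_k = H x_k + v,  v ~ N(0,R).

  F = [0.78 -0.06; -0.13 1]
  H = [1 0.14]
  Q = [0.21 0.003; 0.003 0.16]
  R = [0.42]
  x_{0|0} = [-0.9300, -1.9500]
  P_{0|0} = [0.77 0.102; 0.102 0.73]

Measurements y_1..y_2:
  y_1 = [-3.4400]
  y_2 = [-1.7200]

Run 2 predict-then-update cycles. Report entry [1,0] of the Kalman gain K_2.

step 1: x^-=[-0.6084, -1.8291]  P^-=[0.6715 -0.0385; -0.0385 0.8765]  S=[1.0979]  K=[0.6067; 0.0767]  nu=[-2.5755]  x^+=[-2.1711, -2.0266]  P^+=[0.2674 -0.0896; -0.0896 0.8700]
step 2: x^-=[-1.5718, -1.7443]  P^-=[0.3842 -0.1469; -0.1469 1.0579]  S=[0.7838]  K=[0.4639; 0.0015]  nu=[0.0960]  x^+=[-1.5273, -1.7442]  P^+=[0.2155 -0.1475; -0.1475 1.0579]

K[1,0] = 0.0015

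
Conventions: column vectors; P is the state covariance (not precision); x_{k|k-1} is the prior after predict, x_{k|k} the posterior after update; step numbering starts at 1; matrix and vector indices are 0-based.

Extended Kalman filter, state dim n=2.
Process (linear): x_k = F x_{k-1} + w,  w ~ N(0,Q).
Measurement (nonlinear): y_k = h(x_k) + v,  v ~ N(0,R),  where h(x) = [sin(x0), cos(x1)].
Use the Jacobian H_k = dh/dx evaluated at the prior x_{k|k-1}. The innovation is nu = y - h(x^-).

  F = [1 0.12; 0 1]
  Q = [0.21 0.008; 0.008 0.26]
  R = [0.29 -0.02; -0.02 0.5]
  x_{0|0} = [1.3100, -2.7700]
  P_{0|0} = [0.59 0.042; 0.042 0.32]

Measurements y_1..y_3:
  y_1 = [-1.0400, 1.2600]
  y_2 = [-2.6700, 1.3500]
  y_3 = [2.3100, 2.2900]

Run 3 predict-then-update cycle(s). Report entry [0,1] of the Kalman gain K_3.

step 1: x^-=[0.9776, -2.7700]  P^-=[0.8147 0.0884; 0.0884 0.5800]  H_jac=[0.5590 0.0000; 0.0000 0.3631]  S=[0.5446 -0.0021; -0.0021 0.5765]  K=[0.8365 0.0587; 0.0921 0.3657]  nu=[-1.8692, 2.1918]  x^+=[-0.4574, -2.1408]  P^+=[0.4318 0.0347; 0.0347 0.4984]
step 2: x^-=[-0.7142, -2.1408]  P^-=[0.6574 0.1025; 0.1025 0.7584]  H_jac=[0.7556 0.0000; 0.0000 0.8419]  S=[0.6653 0.0452; 0.0452 1.0376]  K=[0.7431 0.0508; 0.0748 0.6121]  nu=[-2.0150, 1.8896]  x^+=[-2.1156, -1.1348]  P^+=[0.2839 0.0125; 0.0125 0.3618]
step 3: x^-=[-2.2518, -1.1348]  P^-=[0.5021 0.0639; 0.0639 0.6218]  H_jac=[-0.6296 0.0000; 0.0000 0.9065]  S=[0.4890 -0.0565; -0.0565 1.0109]  K=[-0.6439 0.0213; -0.0180 0.5565]  nu=[3.0870, 1.8677]  x^+=[-4.1997, -0.1510]  P^+=[0.2973 0.0260; 0.0260 0.3074]

K[0,1] = 0.0213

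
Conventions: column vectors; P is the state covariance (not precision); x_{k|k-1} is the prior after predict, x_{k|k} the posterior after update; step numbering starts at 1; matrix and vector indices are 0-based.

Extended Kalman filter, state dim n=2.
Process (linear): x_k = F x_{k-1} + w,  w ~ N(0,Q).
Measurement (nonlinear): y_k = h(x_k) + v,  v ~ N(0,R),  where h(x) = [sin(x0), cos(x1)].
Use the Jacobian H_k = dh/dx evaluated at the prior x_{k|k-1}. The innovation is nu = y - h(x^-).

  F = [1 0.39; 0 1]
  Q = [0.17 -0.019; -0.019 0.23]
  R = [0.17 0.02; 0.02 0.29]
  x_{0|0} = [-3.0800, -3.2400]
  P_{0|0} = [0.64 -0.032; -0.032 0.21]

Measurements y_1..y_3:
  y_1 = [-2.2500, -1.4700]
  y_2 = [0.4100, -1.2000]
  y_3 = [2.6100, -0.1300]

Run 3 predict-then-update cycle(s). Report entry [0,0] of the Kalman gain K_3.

step 1: x^-=[-4.3436, -3.2400]  P^-=[0.8170 0.0309; 0.0309 0.4400]  H_jac=[-0.3605 0.0000; 0.0000 -0.0982]  S=[0.2762 0.0211; 0.0211 0.2942]  K=[-1.0715 0.0665; -0.0293 -0.1448]  nu=[-3.1828, -0.4748]  x^+=[-0.9648, -3.0781]  P^+=[0.5016 0.0218; 0.0218 0.4334]
step 2: x^-=[-2.1653, -3.0781]  P^-=[0.7546 0.1719; 0.1719 0.6634]  H_jac=[-0.5601 0.0000; 0.0000 0.0635]  S=[0.4067 0.0139; 0.0139 0.2927]  K=[-1.0421 0.0867; -0.2420 0.1554]  nu=[1.2384, -0.2020]  x^+=[-3.4734, -3.4092]  P^+=[0.3132 0.0679; 0.0679 0.6336]
step 3: x^-=[-4.8030, -3.4092]  P^-=[0.6325 0.2960; 0.2960 0.8636]  H_jac=[0.0904 0.0000; 0.0000 -0.2644]  S=[0.1752 0.0129; 0.0129 0.3504]  K=[0.3440 -0.2360; 0.2014 -0.6591]  nu=[1.6141, 0.8344]  x^+=[-4.4447, -3.6340]  P^+=[0.5944 0.2329; 0.2329 0.7077]

K[0,0] = 0.3440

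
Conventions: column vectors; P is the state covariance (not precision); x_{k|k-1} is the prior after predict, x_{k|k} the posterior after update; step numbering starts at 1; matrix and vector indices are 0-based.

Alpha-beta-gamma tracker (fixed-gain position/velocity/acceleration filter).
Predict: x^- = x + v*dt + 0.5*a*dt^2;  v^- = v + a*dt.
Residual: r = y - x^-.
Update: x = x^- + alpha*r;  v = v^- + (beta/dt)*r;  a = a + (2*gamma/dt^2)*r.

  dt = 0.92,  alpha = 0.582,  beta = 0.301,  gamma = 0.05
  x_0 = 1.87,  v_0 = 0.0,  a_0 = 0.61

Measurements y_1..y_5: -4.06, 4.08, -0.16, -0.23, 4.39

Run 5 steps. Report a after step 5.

a_post = 0.6262

step 1: x_pred=2.1282  r=-6.1882  x^+=-1.4734  v^+=-1.4634  a^+=-0.1211
step 2: x_pred=-2.8709  r=6.9509  x^+=1.1745  v^+=0.6993  a^+=0.7001
step 3: x_pred=2.1142  r=-2.2742  x^+=0.7906  v^+=0.5994  a^+=0.4314
step 4: x_pred=1.5246  r=-1.7546  x^+=0.5034  v^+=0.4222  a^+=0.2241
step 5: x_pred=0.9867  r=3.4033  x^+=2.9674  v^+=1.7419  a^+=0.6262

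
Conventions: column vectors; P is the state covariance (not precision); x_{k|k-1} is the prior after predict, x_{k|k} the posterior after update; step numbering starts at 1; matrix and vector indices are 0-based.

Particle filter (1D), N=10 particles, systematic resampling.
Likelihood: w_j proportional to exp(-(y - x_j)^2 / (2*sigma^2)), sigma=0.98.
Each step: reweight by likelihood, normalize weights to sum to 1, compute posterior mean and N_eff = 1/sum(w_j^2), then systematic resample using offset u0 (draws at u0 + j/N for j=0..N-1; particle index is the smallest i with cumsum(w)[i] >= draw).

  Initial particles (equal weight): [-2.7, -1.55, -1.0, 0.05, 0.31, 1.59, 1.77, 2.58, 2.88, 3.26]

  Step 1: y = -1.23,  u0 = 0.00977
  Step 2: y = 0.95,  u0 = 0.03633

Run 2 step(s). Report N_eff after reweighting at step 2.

step 1: w=[0.1086, 0.3172, 0.3255, 0.1426, 0.0973, 0.0053, 0.0031, 0.0002, 0.0001, 0.0000]  mean=-1.0587  Neff=4.0280  idx=[0, 1, 1, 1, 1, 2, 2, 2, 3, 4]
step 2: w=[0.0005, 0.0190, 0.0190, 0.0190, 0.0190, 0.0679, 0.0679, 0.0679, 0.3225, 0.3973]  mean=-0.1835  Neff=3.6083  idx=[2, 5, 7, 8, 8, 8, 9, 9, 9, 9]

N_eff = 3.6083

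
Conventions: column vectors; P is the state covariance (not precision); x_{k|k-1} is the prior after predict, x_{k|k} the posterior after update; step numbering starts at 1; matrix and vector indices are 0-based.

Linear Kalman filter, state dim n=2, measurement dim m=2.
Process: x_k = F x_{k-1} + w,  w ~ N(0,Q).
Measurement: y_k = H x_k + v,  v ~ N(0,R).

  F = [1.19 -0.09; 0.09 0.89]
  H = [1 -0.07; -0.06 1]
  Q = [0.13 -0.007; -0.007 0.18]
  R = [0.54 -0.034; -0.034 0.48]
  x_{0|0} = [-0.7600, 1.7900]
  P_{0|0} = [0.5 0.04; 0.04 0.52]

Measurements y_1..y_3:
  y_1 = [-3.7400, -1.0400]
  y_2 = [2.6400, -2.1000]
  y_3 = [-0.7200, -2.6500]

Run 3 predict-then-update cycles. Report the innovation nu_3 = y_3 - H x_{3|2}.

innov = [-0.5968, -1.7213]

step 1: x^-=[-1.0655, 1.5247]  P^-=[0.8337 0.0469; 0.0469 0.6024]  S=[1.3701 -0.0791; -0.0791 1.0797]  K=[0.6085 0.0417; 0.0357 0.5579]  nu=[-2.5678, -2.6286]  x^+=[-2.7376, -0.0334]  P^+=[0.3285 0.0190; 0.0190 0.2677]
step 2: x^-=[-3.2548, -0.2761]  P^-=[0.5933 0.0267; 0.0267 0.3978]  S=[1.1315 -0.0706; -0.0706 0.8767]  K=[0.5247 0.0321; 0.0274 0.4541]  nu=[5.8754, -2.0192]  x^+=[-0.2369, -1.0322]  P^+=[0.2833 0.0146; 0.0146 0.2179]
step 3: x^-=[-0.1890, -0.9400]  P^-=[0.5298 0.0212; 0.0212 0.3572]  S=[1.0686 -0.0695; -0.0695 0.8366]  K=[0.4963 0.0286; 0.0243 0.4275]  nu=[-0.5968, -1.7213]  x^+=[-0.5343, -1.6904]  P^+=[0.2679 0.0129; 0.0129 0.2052]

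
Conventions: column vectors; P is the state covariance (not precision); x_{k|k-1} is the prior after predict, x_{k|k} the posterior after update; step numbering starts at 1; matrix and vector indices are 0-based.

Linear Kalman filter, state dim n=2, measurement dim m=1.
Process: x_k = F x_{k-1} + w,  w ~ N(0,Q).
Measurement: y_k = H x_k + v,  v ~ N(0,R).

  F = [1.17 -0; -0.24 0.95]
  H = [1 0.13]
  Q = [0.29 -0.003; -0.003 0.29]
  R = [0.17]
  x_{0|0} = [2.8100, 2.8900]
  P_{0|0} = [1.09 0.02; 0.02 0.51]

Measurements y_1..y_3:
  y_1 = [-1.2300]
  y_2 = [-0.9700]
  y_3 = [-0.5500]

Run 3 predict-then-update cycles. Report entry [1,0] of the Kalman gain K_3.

step 1: x^-=[3.2877, 2.0711]  P^-=[1.7821 -0.2868; -0.2868 0.8039]  S=[1.8911]  K=[0.9226; -0.0964]  nu=[-4.7869]  x^+=[-1.1289, 2.5326]  P^+=[0.1723 -0.1186; -0.1186 0.7864]
step 2: x^-=[-1.3208, 2.6769]  P^-=[0.5258 -0.1832; -0.1832 1.0637]  S=[0.6662]  K=[0.7536; -0.0675]  nu=[0.0028]  x^+=[-1.3187, 2.6767]  P^+=[0.1475 -0.1494; -0.1494 1.0607]
step 3: x^-=[-1.5429, 2.8594]  P^-=[0.4919 -0.2104; -0.2104 1.3239]  S=[0.6296]  K=[0.7379; -0.0609]  nu=[0.6212]  x^+=[-1.0845, 2.8216]  P^+=[0.1491 -0.1821; -0.1821 1.3215]

K[1,0] = -0.0609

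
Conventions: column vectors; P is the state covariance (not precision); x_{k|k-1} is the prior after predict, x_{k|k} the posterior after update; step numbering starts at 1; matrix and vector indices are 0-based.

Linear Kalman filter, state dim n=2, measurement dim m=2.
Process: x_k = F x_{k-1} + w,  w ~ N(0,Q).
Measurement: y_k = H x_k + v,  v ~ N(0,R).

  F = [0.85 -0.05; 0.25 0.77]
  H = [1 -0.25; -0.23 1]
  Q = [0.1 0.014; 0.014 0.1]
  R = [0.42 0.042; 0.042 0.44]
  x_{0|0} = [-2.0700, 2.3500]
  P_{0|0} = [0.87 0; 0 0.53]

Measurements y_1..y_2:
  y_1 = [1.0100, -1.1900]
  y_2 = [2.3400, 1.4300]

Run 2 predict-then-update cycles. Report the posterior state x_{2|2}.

x_post = [1.0336, 0.7727]

step 1: x^-=[-1.8770, 1.2920]  P^-=[0.7299 0.1785; 0.1785 0.4686]  S=[1.0900 -0.0543; -0.0543 0.8651]  K=[0.6313 0.0519; 0.0811 0.4993]  nu=[3.2100, -2.9137]  x^+=[-0.0016, 0.0976]  P^+=[0.2967 0.1176; 0.1176 0.2501]
step 2: x^-=[-0.0063, 0.0747]  P^-=[0.3050 0.1429; 0.1429 0.3121]  S=[0.6731 0.0449; 0.0449 0.7025]  K=[0.3949 0.0783; 0.0702 0.3930]  nu=[2.3649, 1.3538]  x^+=[1.0336, 0.7727]  P^+=[0.1930 0.0954; 0.0954 0.1978]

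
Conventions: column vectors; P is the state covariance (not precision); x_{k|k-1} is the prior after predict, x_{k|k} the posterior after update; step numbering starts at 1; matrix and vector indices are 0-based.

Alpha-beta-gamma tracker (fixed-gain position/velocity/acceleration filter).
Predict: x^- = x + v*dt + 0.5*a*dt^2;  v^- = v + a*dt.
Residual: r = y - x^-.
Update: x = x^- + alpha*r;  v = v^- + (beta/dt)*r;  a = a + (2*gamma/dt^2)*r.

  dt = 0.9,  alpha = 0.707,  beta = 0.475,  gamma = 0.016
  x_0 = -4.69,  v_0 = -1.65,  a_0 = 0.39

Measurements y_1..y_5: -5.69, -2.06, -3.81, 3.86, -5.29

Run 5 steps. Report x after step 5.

x_post = -1.8118

step 1: x_pred=-6.0171  r=0.3271  x^+=-5.7858  v^+=-1.1264  a^+=0.4029
step 2: x_pred=-6.6364  r=4.5764  x^+=-3.4009  v^+=1.6516  a^+=0.5837
step 3: x_pred=-1.6781  r=-2.1319  x^+=-3.1853  v^+=1.0517  a^+=0.4995
step 4: x_pred=-2.0365  r=5.8965  x^+=2.1323  v^+=4.6133  a^+=0.7324
step 5: x_pred=6.5809  r=-11.8709  x^+=-1.8118  v^+=-0.9927  a^+=0.2635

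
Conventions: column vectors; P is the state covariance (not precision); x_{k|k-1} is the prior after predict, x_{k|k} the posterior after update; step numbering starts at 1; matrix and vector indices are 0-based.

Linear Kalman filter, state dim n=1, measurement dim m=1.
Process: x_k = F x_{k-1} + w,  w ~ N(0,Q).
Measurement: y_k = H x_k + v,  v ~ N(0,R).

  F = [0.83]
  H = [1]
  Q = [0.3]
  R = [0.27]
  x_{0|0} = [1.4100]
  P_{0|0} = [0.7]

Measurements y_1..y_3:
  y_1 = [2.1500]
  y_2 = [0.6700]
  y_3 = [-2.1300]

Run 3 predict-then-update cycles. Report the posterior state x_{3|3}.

step 1: x^-=[1.1703]  P^-=[0.7822]  S=[1.0522]  K=[0.7434]  nu=[0.9797]  x^+=[1.8986]  P^+=[0.2007]
step 2: x^-=[1.5758]  P^-=[0.4383]  S=[0.7083]  K=[0.6188]  nu=[-0.9058]  x^+=[1.0153]  P^+=[0.1671]
step 3: x^-=[0.8427]  P^-=[0.4151]  S=[0.6851]  K=[0.6059]  nu=[-2.9727]  x^+=[-0.9584]  P^+=[0.1636]

x_post = [-0.9584]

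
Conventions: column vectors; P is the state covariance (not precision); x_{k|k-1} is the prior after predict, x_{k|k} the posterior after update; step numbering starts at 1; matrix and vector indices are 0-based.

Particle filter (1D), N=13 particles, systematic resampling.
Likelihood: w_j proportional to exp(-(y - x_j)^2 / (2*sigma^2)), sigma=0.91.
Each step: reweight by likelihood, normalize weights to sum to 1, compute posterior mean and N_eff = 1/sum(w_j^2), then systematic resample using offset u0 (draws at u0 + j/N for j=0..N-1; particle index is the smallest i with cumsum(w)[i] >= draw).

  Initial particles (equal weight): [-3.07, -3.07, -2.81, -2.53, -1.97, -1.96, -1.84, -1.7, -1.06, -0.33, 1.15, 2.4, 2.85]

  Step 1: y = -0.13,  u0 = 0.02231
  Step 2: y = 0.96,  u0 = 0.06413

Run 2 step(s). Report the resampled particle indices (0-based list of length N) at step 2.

step 1: w=[0.0020, 0.0020, 0.0049, 0.0115, 0.0483, 0.0494, 0.0638, 0.0842, 0.2213, 0.3642, 0.1387, 0.0078, 0.0018]  mean=-0.6793  Neff=4.6077  idx=[4, 5, 6, 7, 8, 8, 8, 9, 9, 9, 9, 10, 10]
step 2: w=[0.0015, 0.0016, 0.0024, 0.0038, 0.0229, 0.0229, 0.0229, 0.0987, 0.0987, 0.0987, 0.0987, 0.2637, 0.2637]  mean=0.3865  Neff=5.5686  idx=[6, 7, 8, 9, 9, 10, 11, 11, 11, 12, 12, 12, 12]

resampled_idx = [6, 7, 8, 9, 9, 10, 11, 11, 11, 12, 12, 12, 12]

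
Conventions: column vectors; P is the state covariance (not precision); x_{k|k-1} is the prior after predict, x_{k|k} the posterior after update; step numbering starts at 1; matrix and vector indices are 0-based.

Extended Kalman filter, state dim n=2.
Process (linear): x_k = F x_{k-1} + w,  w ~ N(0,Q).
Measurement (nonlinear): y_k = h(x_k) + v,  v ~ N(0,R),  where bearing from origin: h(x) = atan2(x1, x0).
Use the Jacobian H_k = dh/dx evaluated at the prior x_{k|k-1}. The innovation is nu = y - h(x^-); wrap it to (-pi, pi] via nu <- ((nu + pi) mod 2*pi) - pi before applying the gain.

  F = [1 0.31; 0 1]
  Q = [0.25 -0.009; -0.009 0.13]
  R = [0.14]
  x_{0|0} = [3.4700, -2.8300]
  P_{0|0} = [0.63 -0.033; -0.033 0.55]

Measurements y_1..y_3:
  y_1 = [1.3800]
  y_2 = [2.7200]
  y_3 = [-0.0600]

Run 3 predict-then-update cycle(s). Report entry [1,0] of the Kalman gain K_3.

step 1: x^-=[2.5927, -2.8300]  P^-=[0.9124 0.1285; 0.1285 0.6800]  H_jac=[0.1921 0.1760]  S=[0.2034]  K=[0.9728; 0.7097]  nu=[2.2091]  x^+=[4.7418, -1.2622]  P^+=[0.7199 -0.0119; -0.0119 0.5775]
step 2: x^-=[4.3505, -1.2622]  P^-=[1.0180 0.1581; 0.1581 0.7075]  H_jac=[0.0615 0.2120]  S=[0.1798]  K=[0.5347; 0.8885]  nu=[3.0024]  x^+=[5.9560, 1.4054]  P^+=[0.9666 0.0727; 0.0727 0.5656]
step 3: x^-=[6.3917, 1.4054]  P^-=[1.3160 0.2390; 0.2390 0.6956]  H_jac=[-0.0328 0.1492]  S=[0.1546]  K=[-0.0486; 0.6209]  nu=[-0.2764]  x^+=[6.4051, 1.2337]  P^+=[1.3156 0.2437; 0.2437 0.6360]

K[1,0] = 0.6209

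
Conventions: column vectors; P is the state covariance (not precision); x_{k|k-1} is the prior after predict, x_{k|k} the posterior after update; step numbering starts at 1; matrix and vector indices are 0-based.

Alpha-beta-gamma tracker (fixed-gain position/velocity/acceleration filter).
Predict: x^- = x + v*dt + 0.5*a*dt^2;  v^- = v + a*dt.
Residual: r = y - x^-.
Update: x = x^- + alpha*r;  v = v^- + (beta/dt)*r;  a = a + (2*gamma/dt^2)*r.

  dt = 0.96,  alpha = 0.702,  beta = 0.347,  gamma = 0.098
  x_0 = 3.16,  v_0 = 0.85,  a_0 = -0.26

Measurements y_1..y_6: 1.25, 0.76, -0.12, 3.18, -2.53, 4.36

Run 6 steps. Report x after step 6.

x_post = 2.1393

step 1: x_pred=3.8562  r=-2.6062  x^+=2.0266  v^+=-0.3416  a^+=-0.8143
step 2: x_pred=1.3235  r=-0.5635  x^+=0.9279  v^+=-1.3270  a^+=-0.9341
step 3: x_pred=-0.7764  r=0.6564  x^+=-0.3156  v^+=-1.9865  a^+=-0.7945
step 4: x_pred=-2.5887  r=5.7687  x^+=1.4609  v^+=-0.6640  a^+=0.4324
step 5: x_pred=1.0227  r=-3.5527  x^+=-1.4713  v^+=-1.5331  a^+=-0.3232
step 6: x_pred=-3.0920  r=7.4520  x^+=2.1393  v^+=0.8502  a^+=1.2616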